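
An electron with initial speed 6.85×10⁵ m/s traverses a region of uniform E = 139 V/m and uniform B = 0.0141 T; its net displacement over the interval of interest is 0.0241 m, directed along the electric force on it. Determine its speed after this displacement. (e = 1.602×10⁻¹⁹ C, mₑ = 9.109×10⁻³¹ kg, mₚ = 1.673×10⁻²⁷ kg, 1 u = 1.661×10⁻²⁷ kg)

B does no work; ΔKE = |q|E d.
½mv_f² = ½mv₀² + |q|Ed = ½(9.109×10⁻³¹)(6.85×10⁵)² + (1.602×10⁻¹⁹)(139)(0.0241) ≈ 2.137×10⁻¹⁹ J + 5.367×10⁻¹⁹ J ≈ 7.504×10⁻¹⁹ J.
v_f = √(2·7.504×10⁻¹⁹/9.109×10⁻³¹) ≈ 1.28×10⁶ m/s.

v_f ≈ 1.28×10⁶ m/s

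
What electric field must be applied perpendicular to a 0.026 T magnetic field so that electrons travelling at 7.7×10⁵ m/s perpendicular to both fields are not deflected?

E = 2.0×10⁴ V/m

For straight-line motion qE = qvB, so E = vB.
E = 7.7×10⁵ × 0.026 = 2.0×10⁴ V/m.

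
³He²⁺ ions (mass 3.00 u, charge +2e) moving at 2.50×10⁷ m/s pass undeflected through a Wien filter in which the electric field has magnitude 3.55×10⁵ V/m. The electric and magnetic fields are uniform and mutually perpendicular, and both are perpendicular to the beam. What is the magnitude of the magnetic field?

B = 0.0142 T

Balance of forces in the selector: qE = qvB ⇒ B = E/v.
B = 3.55×10⁵/2.50×10⁷ = 0.0142 T.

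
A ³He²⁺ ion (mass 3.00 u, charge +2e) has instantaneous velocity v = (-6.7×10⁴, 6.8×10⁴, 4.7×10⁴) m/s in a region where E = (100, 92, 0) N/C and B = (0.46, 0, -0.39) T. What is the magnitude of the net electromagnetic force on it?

|F| ≈ 1.32×10⁻¹⁴ N

v×B = (-2.65×10⁴, -4510, -3.13×10⁴) N/C.
E + v×B = (-2.64×10⁴, -4420, -3.13×10⁴) N/C.
F = q(E + v×B) = (3.204×10⁻¹⁹ C)·(-2.64×10⁴, -4420, -3.13×10⁴) = (-8.46×10⁻¹⁵, -1.42×10⁻¹⁵, -1.00×10⁻¹⁴) N.
|F| = 1.32×10⁻¹⁴ N.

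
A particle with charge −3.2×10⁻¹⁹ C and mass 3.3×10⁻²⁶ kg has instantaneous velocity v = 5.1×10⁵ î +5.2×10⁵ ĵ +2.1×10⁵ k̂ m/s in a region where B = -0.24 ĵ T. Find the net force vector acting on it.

F ≈ (-1.61×10⁻¹⁴, 0, 3.92×10⁻¹⁴) N

v×B = (5.04×10⁴, 0, -1.22×10⁵) N/C.
F = q v×B = (−3.2×10⁻¹⁹ C)·(5.04×10⁴, 0, -1.22×10⁵) = (-1.61×10⁻¹⁴, 0, 3.92×10⁻¹⁴) N.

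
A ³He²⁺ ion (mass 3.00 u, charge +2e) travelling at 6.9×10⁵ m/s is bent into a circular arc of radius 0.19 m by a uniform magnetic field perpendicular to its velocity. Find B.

B ≈ 0.056 T

From |q|vB = mv²/r, B = mv/(|q|r).
B = (4.983×10⁻²⁷)(6.9×10⁵)/((3.204×10⁻¹⁹)(0.19)) ≈ 0.056 T.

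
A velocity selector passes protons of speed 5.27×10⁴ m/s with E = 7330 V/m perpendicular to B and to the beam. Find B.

B = 0.139 T

Balance of forces in the selector: qE = qvB ⇒ B = E/v.
B = 7330/5.27×10⁴ = 0.139 T.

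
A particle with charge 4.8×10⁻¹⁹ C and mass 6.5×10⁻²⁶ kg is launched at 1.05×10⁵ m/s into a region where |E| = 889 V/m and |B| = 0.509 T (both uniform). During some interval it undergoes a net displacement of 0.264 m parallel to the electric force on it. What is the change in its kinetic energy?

The magnetic force is always ⟂ v and does no work; only the electric force changes KE.
ΔKE = F_E · d = |q|E d = (4.8×10⁻¹⁹)(889)(0.264) ≈ 1.13×10⁻¹⁶ J.

ΔKE ≈ 1.13×10⁻¹⁶ J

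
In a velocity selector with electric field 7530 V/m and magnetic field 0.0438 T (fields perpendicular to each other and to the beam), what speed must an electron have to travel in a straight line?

Straight-line motion ⇒ electric and magnetic forces cancel, so E = vB.
v = E/B = 7530/0.0438 = 1.72×10⁵ m/s.

v = 1.72×10⁵ m/s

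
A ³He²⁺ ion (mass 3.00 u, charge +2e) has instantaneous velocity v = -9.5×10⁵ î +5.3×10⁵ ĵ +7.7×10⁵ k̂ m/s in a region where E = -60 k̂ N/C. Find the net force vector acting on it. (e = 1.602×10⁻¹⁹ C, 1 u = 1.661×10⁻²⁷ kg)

Only an electric field acts, so F = qE = (3.204×10⁻¹⁹ C)·(0, 0, -60.0) = (0, 0, -1.92×10⁻¹⁷) N.

F ≈ (0, 0, -1.92×10⁻¹⁷) N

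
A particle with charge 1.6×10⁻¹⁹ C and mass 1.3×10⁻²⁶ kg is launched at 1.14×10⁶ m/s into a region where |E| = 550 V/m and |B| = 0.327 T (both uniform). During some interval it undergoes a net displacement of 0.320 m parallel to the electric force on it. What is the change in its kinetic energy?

The magnetic force is always ⟂ v and does no work; only the electric force changes KE.
ΔKE = F_E · d = |q|E d = (1.6×10⁻¹⁹)(550)(0.320) ≈ 2.82×10⁻¹⁷ J.

ΔKE ≈ 2.82×10⁻¹⁷ J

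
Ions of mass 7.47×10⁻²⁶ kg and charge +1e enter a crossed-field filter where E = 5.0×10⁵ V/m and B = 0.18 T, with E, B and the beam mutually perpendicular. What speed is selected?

For undeflected motion the electric and magnetic forces balance: qE = qvB.
v = E/B = 5.0×10⁵/0.18 = 2.8×10⁶ m/s.

v = 2.8×10⁶ m/s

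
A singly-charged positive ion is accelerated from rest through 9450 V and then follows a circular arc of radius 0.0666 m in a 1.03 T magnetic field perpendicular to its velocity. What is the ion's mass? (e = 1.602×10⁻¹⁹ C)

m ≈ 3.99×10⁻²⁶ kg

Combine |q|V = ½mv² and r = mv/(|q|B): eliminate v to get m = qB²r²/(2V).
m = (1.602×10⁻¹⁹)(1.03)²(0.0666)²/(2·9450) ≈ 3.99×10⁻²⁶ kg.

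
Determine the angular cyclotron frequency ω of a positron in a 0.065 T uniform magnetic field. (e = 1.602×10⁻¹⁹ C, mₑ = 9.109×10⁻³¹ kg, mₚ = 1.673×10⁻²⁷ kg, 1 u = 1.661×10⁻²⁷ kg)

ω ≈ 1.1×10¹⁰ rad/s

ω = |q|B/m.
ω = (1.602×10⁻¹⁹)(0.065)/9.109×10⁻³¹ ≈ 1.1×10¹⁰ rad/s.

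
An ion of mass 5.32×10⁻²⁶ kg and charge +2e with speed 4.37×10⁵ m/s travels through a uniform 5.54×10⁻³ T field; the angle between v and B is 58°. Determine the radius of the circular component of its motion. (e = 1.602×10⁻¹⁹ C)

v⊥ = v sinθ = 4.37×10⁵·sin58° ≈ 3.706×10⁵ m/s.
r = m v⊥/(|q|B) = (5.32×10⁻²⁶)(3.706×10⁵)/((3.204×10⁻¹⁹)(5.54×10⁻³)) ≈ 11.1 m.

r ≈ 11.1 m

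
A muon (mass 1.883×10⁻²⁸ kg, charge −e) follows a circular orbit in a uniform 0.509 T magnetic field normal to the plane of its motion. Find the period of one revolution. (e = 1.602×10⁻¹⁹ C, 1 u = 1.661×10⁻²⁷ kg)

The cyclotron period depends only on m, q, B: T = 2πm/(|q|B).
T = 2π(1.883×10⁻²⁸)/((1.602×10⁻¹⁹)(0.509)) ≈ 1.45×10⁻⁸ s.

T ≈ 1.45×10⁻⁸ s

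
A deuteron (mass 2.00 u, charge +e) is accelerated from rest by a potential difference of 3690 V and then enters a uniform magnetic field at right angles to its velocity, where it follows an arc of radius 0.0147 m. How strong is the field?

B ≈ 0.842 T

v = √(2|q|V/m) = √(2·1.602×10⁻¹⁹·3690/3.322×10⁻²⁷) ≈ 5.966×10⁵ m/s.
B = mv/(|q|r) = (3.322×10⁻²⁷)(5.966×10⁵)/((1.602×10⁻¹⁹)(0.0147)) ≈ 0.842 T.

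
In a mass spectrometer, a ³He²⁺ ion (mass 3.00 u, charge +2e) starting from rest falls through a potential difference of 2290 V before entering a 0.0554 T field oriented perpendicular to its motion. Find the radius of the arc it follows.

r ≈ 0.152 m

Acceleration: |q|V = ½mv² ⇒ v = √(2|q|V/m) = √(2·3.204×10⁻¹⁹·2290/4.983×10⁻²⁷) ≈ 5.427×10⁵ m/s.
In the field: r = mv/(|q|B) = (4.983×10⁻²⁷)(5.427×10⁵)/((3.204×10⁻¹⁹)(0.0554)) ≈ 0.152 m.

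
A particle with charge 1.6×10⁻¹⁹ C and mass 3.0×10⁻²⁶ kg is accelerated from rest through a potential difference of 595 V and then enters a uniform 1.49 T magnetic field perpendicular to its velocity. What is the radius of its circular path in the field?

r ≈ 0.0100 m

Acceleration: |q|V = ½mv² ⇒ v = √(2|q|V/m) = √(2·1.6×10⁻¹⁹·595/3.0×10⁻²⁶) ≈ 7.967×10⁴ m/s.
In the field: r = mv/(|q|B) = (3.0×10⁻²⁶)(7.967×10⁴)/((1.6×10⁻¹⁹)(1.49)) ≈ 0.0100 m.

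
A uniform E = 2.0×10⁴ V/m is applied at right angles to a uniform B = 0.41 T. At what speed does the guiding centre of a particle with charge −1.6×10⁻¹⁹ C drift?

In crossed fields the guiding centre drifts at v_d = |E×B|/B² = E/B, independent of charge and mass.
v_d = 2.0×10⁴/0.41 = 4.9×10⁴ m/s.

v_d ≈ 4.9×10⁴ m/s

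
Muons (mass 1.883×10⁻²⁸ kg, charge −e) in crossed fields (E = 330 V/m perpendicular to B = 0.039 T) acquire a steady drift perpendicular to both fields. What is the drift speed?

In crossed fields the guiding centre drifts at v_d = |E×B|/B² = E/B, independent of charge and mass.
v_d = 330/0.039 = 8500 m/s.

v_d ≈ 8500 m/s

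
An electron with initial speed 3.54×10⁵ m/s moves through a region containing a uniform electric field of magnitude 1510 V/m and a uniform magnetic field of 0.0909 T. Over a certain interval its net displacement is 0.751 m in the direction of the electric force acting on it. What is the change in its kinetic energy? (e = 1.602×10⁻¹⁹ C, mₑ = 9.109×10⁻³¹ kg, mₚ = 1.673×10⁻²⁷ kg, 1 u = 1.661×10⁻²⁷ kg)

ΔKE ≈ 1.82×10⁻¹⁶ J

The magnetic force is always ⟂ v and does no work; only the electric force changes KE.
ΔKE = F_E · d = |q|E d = (1.602×10⁻¹⁹)(1510)(0.751) ≈ 1.82×10⁻¹⁶ J.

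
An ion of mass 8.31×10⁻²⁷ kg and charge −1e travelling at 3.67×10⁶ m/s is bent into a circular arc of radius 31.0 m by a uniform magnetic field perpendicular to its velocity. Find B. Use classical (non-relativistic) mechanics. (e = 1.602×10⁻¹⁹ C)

From |q|vB = mv²/r, B = mv/(|q|r).
B = (8.31×10⁻²⁷)(3.67×10⁶)/((1.602×10⁻¹⁹)(31.0)) ≈ 6.14×10⁻³ T.

B ≈ 6.14×10⁻³ T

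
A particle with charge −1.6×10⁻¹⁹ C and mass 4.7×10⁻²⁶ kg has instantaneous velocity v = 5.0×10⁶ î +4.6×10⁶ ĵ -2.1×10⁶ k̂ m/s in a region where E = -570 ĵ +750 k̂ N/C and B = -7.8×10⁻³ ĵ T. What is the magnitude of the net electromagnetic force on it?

|F| ≈ 6.66×10⁻¹⁵ N

v×B = (-1.64×10⁴, 0, -3.90×10⁴) N/C.
E + v×B = (-1.64×10⁴, -570, -3.82×10⁴) N/C.
F = q(E + v×B) = (−1.6×10⁻¹⁹ C)·(-1.64×10⁴, -570, -3.82×10⁴) = (2.62×10⁻¹⁵, 9.12×10⁻¹⁷, 6.12×10⁻¹⁵) N.
|F| = 6.66×10⁻¹⁵ N.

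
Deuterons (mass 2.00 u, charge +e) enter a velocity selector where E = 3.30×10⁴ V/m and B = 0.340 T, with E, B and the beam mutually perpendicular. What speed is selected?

v = 9.71×10⁴ m/s

Straight-line motion ⇒ electric and magnetic forces cancel, so E = vB.
v = E/B = 3.30×10⁴/0.340 = 9.71×10⁴ m/s.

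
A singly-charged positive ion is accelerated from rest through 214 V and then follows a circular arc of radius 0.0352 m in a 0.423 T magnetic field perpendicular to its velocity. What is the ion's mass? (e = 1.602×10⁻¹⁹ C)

m ≈ 8.30×10⁻²⁶ kg

Combine |q|V = ½mv² and r = mv/(|q|B): eliminate v to get m = qB²r²/(2V).
m = (1.602×10⁻¹⁹)(0.423)²(0.0352)²/(2·214) ≈ 8.30×10⁻²⁶ kg.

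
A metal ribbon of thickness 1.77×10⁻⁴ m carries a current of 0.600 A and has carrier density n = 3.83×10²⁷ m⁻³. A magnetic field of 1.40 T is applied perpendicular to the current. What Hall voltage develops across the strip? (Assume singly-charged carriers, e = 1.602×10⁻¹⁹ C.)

V_H ≈ 7.73×10⁻⁶ V

V_H = IB/(n e t).
V_H = (0.600)(1.40)/((3.83×10²⁷)(1.602×10⁻¹⁹)(1.77×10⁻⁴)) ≈ 7.73×10⁻⁶ V.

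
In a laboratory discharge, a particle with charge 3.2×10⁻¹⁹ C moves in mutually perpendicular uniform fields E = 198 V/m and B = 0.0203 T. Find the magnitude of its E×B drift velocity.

v_d ≈ 9750 m/s

The E×B drift speed is v_d = E/B.
v_d = 198/0.0203 = 9750 m/s.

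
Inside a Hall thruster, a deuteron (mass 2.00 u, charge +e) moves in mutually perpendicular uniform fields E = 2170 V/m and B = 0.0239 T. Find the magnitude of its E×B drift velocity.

v_d ≈ 9.08×10⁴ m/s

The steady drift has the magnetic force balancing the electric force, so v_d = E/B.
v_d = 2170/0.0239 = 9.08×10⁴ m/s.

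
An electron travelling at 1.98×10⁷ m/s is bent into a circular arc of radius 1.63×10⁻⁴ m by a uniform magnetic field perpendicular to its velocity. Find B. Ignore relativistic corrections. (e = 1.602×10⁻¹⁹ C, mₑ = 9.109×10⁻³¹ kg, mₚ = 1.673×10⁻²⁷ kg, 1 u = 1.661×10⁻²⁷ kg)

B ≈ 0.691 T

From |q|vB = mv²/r, B = mv/(|q|r).
B = (9.109×10⁻³¹)(1.98×10⁷)/((1.602×10⁻¹⁹)(1.63×10⁻⁴)) ≈ 0.691 T.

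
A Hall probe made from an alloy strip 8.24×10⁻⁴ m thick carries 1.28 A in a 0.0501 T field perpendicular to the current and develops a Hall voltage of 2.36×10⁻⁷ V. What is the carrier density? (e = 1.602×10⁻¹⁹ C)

From V_H = IB/(n e t), n = IB/(V_H e t).
n = (1.28)(0.0501)/((2.36×10⁻⁷)(1.602×10⁻¹⁹)(8.24×10⁻⁴)) ≈ 2.06×10²⁷ m⁻³.

n ≈ 2.06×10²⁷ m⁻³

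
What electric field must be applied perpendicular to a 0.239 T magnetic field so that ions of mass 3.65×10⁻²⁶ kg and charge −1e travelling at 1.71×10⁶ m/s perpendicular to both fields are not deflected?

E = 4.09×10⁵ V/m

For straight-line motion qE = qvB, so E = vB.
E = 1.71×10⁶ × 0.239 = 4.09×10⁵ V/m.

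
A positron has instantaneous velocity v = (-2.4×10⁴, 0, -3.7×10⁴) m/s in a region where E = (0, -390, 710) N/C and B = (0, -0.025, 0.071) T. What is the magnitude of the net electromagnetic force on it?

|F| ≈ 3.32×10⁻¹⁶ N

v×B = (-925, 1700, 600) N/C.
E + v×B = (-925, 1310, 1310) N/C.
F = q(E + v×B) = (1.602×10⁻¹⁹ C)·(-925, 1310, 1310) = (-1.48×10⁻¹⁶, 2.11×10⁻¹⁶, 2.10×10⁻¹⁶) N.
|F| = 3.32×10⁻¹⁶ N.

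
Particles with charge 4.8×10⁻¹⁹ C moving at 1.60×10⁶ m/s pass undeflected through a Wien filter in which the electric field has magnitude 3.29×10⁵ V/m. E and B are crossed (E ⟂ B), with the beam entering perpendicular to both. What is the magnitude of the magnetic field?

B = 0.206 T

Balance of forces in the selector: qE = qvB ⇒ B = E/v.
B = 3.29×10⁵/1.60×10⁶ = 0.206 T.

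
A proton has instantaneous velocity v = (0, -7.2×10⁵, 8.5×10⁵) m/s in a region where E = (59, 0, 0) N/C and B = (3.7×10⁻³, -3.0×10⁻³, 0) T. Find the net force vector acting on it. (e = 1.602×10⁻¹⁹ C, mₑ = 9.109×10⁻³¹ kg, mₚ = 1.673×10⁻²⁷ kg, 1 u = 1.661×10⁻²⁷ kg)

F ≈ (4.18×10⁻¹⁶, 5.04×10⁻¹⁶, 4.27×10⁻¹⁶) N

v×B = (2550, 3140, 2660) N/C.
E + v×B = (2610, 3140, 2660) N/C.
F = q(E + v×B) = (1.602×10⁻¹⁹ C)·(2610, 3140, 2660) = (4.18×10⁻¹⁶, 5.04×10⁻¹⁶, 4.27×10⁻¹⁶) N.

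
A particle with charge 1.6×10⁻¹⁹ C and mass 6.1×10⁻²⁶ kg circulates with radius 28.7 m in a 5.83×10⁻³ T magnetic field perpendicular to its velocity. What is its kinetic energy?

v = |q|Br/m, then KE = ½mv² = (qBr)²/(2m).
v = (1.6×10⁻¹⁹)(5.83×10⁻³)(28.7)/6.1×10⁻²⁶ ≈ 4.389×10⁵ m/s.
KE = ½(6.1×10⁻²⁶)(4.389×10⁵)² ≈ 5.87×10⁻¹⁵ J = 3.67×10⁴ eV.

KE ≈ 3.67×10⁴ eV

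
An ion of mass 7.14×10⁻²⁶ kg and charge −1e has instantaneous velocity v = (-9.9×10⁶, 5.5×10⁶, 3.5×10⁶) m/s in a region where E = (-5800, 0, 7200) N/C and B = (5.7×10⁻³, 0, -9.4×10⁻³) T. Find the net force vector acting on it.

v×B = (-5.17×10⁴, -7.31×10⁴, -3.14×10⁴) N/C.
E + v×B = (-5.75×10⁴, -7.31×10⁴, -2.42×10⁴) N/C.
F = q(E + v×B) = (−1.602×10⁻¹⁹ C)·(-5.75×10⁴, -7.31×10⁴, -2.42×10⁴) = (9.21×10⁻¹⁵, 1.17×10⁻¹⁴, 3.87×10⁻¹⁵) N.

F ≈ (9.21×10⁻¹⁵, 1.17×10⁻¹⁴, 3.87×10⁻¹⁵) N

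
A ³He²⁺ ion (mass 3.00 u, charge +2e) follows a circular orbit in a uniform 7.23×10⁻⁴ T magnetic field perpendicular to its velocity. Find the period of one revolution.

The cyclotron period depends only on m, q, B: T = 2πm/(|q|B).
T = 2π(4.983×10⁻²⁷)/((3.204×10⁻¹⁹)(7.23×10⁻⁴)) ≈ 1.35×10⁻⁴ s.

T ≈ 1.35×10⁻⁴ s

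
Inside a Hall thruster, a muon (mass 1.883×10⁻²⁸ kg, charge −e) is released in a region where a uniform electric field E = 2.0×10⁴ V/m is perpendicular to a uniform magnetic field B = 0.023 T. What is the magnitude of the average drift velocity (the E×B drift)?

The steady drift has the magnetic force balancing the electric force, so v_d = E/B.
v_d = 2.0×10⁴/0.023 = 8.7×10⁵ m/s.

v_d ≈ 8.7×10⁵ m/s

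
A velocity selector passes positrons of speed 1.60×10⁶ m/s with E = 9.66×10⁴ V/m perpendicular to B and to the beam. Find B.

Balance of forces in the selector: qE = qvB ⇒ B = E/v.
B = 9.66×10⁴/1.60×10⁶ = 0.0604 T.

B = 0.0604 T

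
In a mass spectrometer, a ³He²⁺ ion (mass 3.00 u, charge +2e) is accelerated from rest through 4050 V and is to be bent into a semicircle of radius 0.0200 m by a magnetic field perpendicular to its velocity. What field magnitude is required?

v = √(2|q|V/m) = √(2·3.204×10⁻¹⁹·4050/4.983×10⁻²⁷) ≈ 7.217×10⁵ m/s.
B = mv/(|q|r) = (4.983×10⁻²⁷)(7.217×10⁵)/((3.204×10⁻¹⁹)(0.0200)) ≈ 0.561 T.

B ≈ 0.561 T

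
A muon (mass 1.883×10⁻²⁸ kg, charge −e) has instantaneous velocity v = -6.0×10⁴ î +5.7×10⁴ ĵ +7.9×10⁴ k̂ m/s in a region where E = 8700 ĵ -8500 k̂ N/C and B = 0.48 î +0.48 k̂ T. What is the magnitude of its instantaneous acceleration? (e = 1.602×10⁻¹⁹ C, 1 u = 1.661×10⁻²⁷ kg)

|a| ≈ 7.48×10¹³ m/s²

v×B = (2.74×10⁴, 6.67×10⁴, -2.74×10⁴) N/C.
E + v×B = (2.74×10⁴, 7.54×10⁴, -3.59×10⁴) N/C.
F = q(E + v×B) = (−1.602×10⁻¹⁹ C)·(2.74×10⁴, 7.54×10⁴, -3.59×10⁴) = (-4.38×10⁻¹⁵, -1.21×10⁻¹⁴, 5.74×10⁻¹⁵) N.
|a| = |F|/m = 1.408×10⁻¹⁴/1.883×10⁻²⁸ ≈ 7.48×10¹³ m/s².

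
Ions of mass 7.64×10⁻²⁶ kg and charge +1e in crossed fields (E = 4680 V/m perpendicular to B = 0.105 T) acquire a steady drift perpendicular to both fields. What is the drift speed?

The steady drift has the magnetic force balancing the electric force, so v_d = E/B.
v_d = 4680/0.105 = 4.46×10⁴ m/s.

v_d ≈ 4.46×10⁴ m/s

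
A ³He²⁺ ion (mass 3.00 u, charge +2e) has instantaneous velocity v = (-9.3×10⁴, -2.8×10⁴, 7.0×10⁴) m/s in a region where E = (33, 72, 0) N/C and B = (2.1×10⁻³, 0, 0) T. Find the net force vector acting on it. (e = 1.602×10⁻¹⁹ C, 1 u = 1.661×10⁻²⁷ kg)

F ≈ (1.06×10⁻¹⁷, 7.02×10⁻¹⁷, 1.88×10⁻¹⁷) N

v×B = (0, 147, 58.8) N/C.
E + v×B = (33.0, 219, 58.8) N/C.
F = q(E + v×B) = (3.204×10⁻¹⁹ C)·(33.0, 219, 58.8) = (1.06×10⁻¹⁷, 7.02×10⁻¹⁷, 1.88×10⁻¹⁷) N.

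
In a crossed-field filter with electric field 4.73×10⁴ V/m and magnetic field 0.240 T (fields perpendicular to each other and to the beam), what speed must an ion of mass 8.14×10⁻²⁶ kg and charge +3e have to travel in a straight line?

For undeflected motion the electric and magnetic forces balance: qE = qvB.
v = E/B = 4.73×10⁴/0.240 = 1.97×10⁵ m/s.

v = 1.97×10⁵ m/s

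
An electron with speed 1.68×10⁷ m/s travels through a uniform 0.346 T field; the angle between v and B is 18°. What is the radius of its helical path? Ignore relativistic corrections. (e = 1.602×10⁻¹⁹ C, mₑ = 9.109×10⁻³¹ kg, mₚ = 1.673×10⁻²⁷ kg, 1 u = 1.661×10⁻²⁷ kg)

v⊥ = v sinθ = 1.68×10⁷·sin18° ≈ 5.191×10⁶ m/s.
r = m v⊥/(|q|B) = (9.109×10⁻³¹)(5.191×10⁶)/((1.602×10⁻¹⁹)(0.346)) ≈ 8.53×10⁻⁵ m.

r ≈ 8.53×10⁻⁵ m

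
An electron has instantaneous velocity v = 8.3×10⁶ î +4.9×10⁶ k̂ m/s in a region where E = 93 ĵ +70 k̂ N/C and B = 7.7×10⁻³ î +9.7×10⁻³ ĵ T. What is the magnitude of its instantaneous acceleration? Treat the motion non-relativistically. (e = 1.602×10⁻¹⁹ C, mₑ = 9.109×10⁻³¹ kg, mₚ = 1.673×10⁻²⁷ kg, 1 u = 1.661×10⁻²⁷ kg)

v×B = (-4.75×10⁴, 3.77×10⁴, 8.05×10⁴) N/C.
E + v×B = (-4.75×10⁴, 3.78×10⁴, 8.06×10⁴) N/C.
F = q(E + v×B) = (−1.602×10⁻¹⁹ C)·(-4.75×10⁴, 3.78×10⁴, 8.06×10⁴) = (7.61×10⁻¹⁵, -6.06×10⁻¹⁵, -1.29×10⁻¹⁴) N.
|a| = |F|/m = 1.617×10⁻¹⁴/9.109×10⁻³¹ ≈ 1.77×10¹⁶ m/s².

|a| ≈ 1.77×10¹⁶ m/s²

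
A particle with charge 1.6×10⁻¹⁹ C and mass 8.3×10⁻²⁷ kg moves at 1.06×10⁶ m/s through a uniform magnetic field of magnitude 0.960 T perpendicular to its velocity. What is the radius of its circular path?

The magnetic force provides the centripetal force: |q|vB = mv²/r.
r = mv/(|q|B) = (8.3×10⁻²⁷)(1.06×10⁶)/((1.6×10⁻¹⁹)(0.960)) ≈ 0.0573 m.

r ≈ 0.0573 m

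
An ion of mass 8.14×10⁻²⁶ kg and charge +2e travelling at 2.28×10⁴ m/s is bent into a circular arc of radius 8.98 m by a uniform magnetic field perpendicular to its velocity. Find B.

From |q|vB = mv²/r, B = mv/(|q|r).
B = (8.14×10⁻²⁶)(2.28×10⁴)/((3.204×10⁻¹⁹)(8.98)) ≈ 6.45×10⁻⁴ T.

B ≈ 6.45×10⁻⁴ T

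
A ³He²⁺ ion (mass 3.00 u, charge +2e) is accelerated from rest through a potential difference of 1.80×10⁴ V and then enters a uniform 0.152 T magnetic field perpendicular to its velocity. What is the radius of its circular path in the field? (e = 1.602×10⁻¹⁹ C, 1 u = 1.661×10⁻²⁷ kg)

r ≈ 0.156 m

Acceleration: |q|V = ½mv² ⇒ v = √(2|q|V/m) = √(2·3.204×10⁻¹⁹·1.80×10⁴/4.983×10⁻²⁷) ≈ 1.521×10⁶ m/s.
In the field: r = mv/(|q|B) = (4.983×10⁻²⁷)(1.521×10⁶)/((3.204×10⁻¹⁹)(0.152)) ≈ 0.156 m.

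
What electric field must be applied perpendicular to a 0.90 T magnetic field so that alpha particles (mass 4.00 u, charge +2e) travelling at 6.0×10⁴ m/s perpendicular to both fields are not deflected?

For straight-line motion qE = qvB, so E = vB.
E = 6.0×10⁴ × 0.90 = 5.4×10⁴ V/m.

E = 5.4×10⁴ V/m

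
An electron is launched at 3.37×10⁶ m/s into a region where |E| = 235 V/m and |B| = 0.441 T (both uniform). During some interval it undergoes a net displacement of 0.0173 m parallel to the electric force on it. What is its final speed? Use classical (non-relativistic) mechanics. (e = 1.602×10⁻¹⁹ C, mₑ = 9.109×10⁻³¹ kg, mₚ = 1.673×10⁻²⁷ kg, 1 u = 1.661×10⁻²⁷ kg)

v_f ≈ 3.58×10⁶ m/s

B does no work; ΔKE = |q|E d.
½mv_f² = ½mv₀² + |q|Ed = ½(9.109×10⁻³¹)(3.37×10⁶)² + (1.602×10⁻¹⁹)(235)(0.0173) ≈ 5.173×10⁻¹⁸ J + 6.513×10⁻¹⁹ J ≈ 5.824×10⁻¹⁸ J.
v_f = √(2·5.824×10⁻¹⁸/9.109×10⁻³¹) ≈ 3.58×10⁶ m/s.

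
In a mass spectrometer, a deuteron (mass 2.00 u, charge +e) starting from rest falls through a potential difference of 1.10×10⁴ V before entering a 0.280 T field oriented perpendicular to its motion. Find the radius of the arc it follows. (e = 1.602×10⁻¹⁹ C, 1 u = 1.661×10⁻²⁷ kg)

Acceleration: |q|V = ½mv² ⇒ v = √(2|q|V/m) = √(2·1.602×10⁻¹⁹·1.10×10⁴/3.322×10⁻²⁷) ≈ 1.030×10⁶ m/s.
In the field: r = mv/(|q|B) = (3.322×10⁻²⁷)(1.030×10⁶)/((1.602×10⁻¹⁹)(0.280)) ≈ 0.0763 m.

r ≈ 0.0763 m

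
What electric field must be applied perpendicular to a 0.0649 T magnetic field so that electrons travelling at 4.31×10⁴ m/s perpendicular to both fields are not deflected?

E = 2800 V/m

For straight-line motion qE = qvB, so E = vB.
E = 4.31×10⁴ × 0.0649 = 2800 V/m.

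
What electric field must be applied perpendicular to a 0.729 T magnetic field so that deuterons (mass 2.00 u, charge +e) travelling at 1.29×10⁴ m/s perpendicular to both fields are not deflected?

For straight-line motion qE = qvB, so E = vB.
E = 1.29×10⁴ × 0.729 = 9400 V/m.

E = 9400 V/m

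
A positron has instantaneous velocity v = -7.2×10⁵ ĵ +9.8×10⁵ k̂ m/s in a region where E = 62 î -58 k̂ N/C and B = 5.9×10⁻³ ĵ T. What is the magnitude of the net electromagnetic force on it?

v×B = (-5780, 0, 0) N/C.
E + v×B = (-5720, 0, -58.0) N/C.
F = q(E + v×B) = (1.602×10⁻¹⁹ C)·(-5720, 0, -58.0) = (-9.16×10⁻¹⁶, 0, -9.29×10⁻¹⁸) N.
|F| = 9.16×10⁻¹⁶ N.

|F| ≈ 9.16×10⁻¹⁶ N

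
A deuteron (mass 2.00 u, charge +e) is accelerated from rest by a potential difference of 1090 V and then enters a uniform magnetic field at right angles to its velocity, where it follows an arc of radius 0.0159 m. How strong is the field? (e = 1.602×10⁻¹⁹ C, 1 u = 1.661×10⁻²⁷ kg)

B ≈ 0.423 T

v = √(2|q|V/m) = √(2·1.602×10⁻¹⁹·1090/3.322×10⁻²⁷) ≈ 3.242×10⁵ m/s.
B = mv/(|q|r) = (3.322×10⁻²⁷)(3.242×10⁵)/((1.602×10⁻¹⁹)(0.0159)) ≈ 0.423 T.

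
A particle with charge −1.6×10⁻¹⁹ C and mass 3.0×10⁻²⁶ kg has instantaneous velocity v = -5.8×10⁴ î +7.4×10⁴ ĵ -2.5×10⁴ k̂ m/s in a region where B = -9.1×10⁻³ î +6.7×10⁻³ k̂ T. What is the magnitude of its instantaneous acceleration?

|a| ≈ 5.54×10⁹ m/s²

v×B = (496, 616, 673) N/C.
F = q v×B = (−1.6×10⁻¹⁹ C)·(496, 616, 673) = (-7.93×10⁻¹⁷, -9.86×10⁻¹⁷, -1.08×10⁻¹⁶) N.
|a| = |F|/m = 1.662×10⁻¹⁶/3.0×10⁻²⁶ ≈ 5.54×10⁹ m/s².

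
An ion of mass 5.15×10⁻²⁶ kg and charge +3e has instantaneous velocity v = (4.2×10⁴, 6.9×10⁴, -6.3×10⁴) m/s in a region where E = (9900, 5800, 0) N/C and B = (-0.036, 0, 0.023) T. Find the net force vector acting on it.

F ≈ (5.52×10⁻¹⁵, 3.41×10⁻¹⁵, 1.19×10⁻¹⁵) N

v×B = (1590, 1300, 2480) N/C.
E + v×B = (1.15×10⁴, 7100, 2480) N/C.
F = q(E + v×B) = (4.806×10⁻¹⁹ C)·(1.15×10⁴, 7100, 2480) = (5.52×10⁻¹⁵, 3.41×10⁻¹⁵, 1.19×10⁻¹⁵) N.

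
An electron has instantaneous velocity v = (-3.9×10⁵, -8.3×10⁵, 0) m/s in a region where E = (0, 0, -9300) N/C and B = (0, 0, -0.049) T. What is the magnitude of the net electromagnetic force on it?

|F| ≈ 7.35×10⁻¹⁵ N

v×B = (4.07×10⁴, -1.91×10⁴, 0) N/C.
E + v×B = (4.07×10⁴, -1.91×10⁴, -9300) N/C.
F = q(E + v×B) = (−1.602×10⁻¹⁹ C)·(4.07×10⁴, -1.91×10⁴, -9300) = (-6.52×10⁻¹⁵, 3.06×10⁻¹⁵, 1.49×10⁻¹⁵) N.
|F| = 7.35×10⁻¹⁵ N.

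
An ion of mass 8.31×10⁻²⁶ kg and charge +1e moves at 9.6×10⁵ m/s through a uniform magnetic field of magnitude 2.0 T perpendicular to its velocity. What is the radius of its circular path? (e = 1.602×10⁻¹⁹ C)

The magnetic force provides the centripetal force: |q|vB = mv²/r.
r = mv/(|q|B) = (8.31×10⁻²⁶)(9.6×10⁵)/((1.602×10⁻¹⁹)(2.0)) ≈ 0.25 m.

r ≈ 0.25 m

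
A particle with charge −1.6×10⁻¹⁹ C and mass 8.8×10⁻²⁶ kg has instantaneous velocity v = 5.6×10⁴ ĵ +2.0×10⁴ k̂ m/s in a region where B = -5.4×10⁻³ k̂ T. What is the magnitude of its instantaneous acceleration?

v×B = (-302, 0, 0) N/C.
F = q v×B = (−1.6×10⁻¹⁹ C)·(-302, 0, 0) = (4.84×10⁻¹⁷, 0, 0) N.
|a| = |F|/m = 4.838×10⁻¹⁷/8.8×10⁻²⁶ ≈ 5.50×10⁸ m/s².

|a| ≈ 5.50×10⁸ m/s²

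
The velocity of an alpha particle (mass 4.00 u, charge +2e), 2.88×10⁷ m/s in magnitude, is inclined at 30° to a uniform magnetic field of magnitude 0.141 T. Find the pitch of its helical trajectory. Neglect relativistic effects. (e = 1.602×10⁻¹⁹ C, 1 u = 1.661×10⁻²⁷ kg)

v∥ = v cosθ = 2.88×10⁷·cos30° ≈ 2.494×10⁷ m/s.
T = 2πm/(|q|B) = 2π(6.644×10⁻²⁷)/((3.204×10⁻¹⁹)(0.141)) ≈ 9.241×10⁻⁷ s.
pitch = v∥ T = (2.494×10⁷)(9.241×10⁻⁷) ≈ 23.0 m.

p ≈ 23.0 m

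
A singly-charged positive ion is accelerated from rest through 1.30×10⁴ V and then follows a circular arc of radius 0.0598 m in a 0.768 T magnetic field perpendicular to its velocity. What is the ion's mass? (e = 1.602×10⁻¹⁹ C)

Combine |q|V = ½mv² and r = mv/(|q|B): eliminate v to get m = qB²r²/(2V).
m = (1.602×10⁻¹⁹)(0.768)²(0.0598)²/(2·1.30×10⁴) ≈ 1.30×10⁻²⁶ kg.

m ≈ 1.30×10⁻²⁶ kg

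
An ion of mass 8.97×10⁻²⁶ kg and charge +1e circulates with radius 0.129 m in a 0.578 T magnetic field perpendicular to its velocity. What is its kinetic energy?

KE ≈ 7.95×10⁻¹⁶ J

v = |q|Br/m, then KE = ½mv² = (qBr)²/(2m).
v = (1.602×10⁻¹⁹)(0.578)(0.129)/8.97×10⁻²⁶ ≈ 1.332×10⁵ m/s.
KE = ½(8.97×10⁻²⁶)(1.332×10⁵)² ≈ 7.95×10⁻¹⁶ J.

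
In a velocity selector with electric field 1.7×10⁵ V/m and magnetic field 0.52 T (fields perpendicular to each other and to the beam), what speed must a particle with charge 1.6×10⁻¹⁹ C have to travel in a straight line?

Straight-line motion ⇒ electric and magnetic forces cancel, so E = vB.
v = E/B = 1.7×10⁵/0.52 = 3.3×10⁵ m/s.

v = 3.3×10⁵ m/s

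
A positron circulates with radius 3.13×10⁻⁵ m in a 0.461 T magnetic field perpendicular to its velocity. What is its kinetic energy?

KE ≈ 18.3 eV

v = |q|Br/m, then KE = ½mv² = (qBr)²/(2m).
v = (1.602×10⁻¹⁹)(0.461)(3.13×10⁻⁵)/9.109×10⁻³¹ ≈ 2.538×10⁶ m/s.
KE = ½(9.109×10⁻³¹)(2.538×10⁶)² ≈ 2.93×10⁻¹⁸ J = 18.3 eV.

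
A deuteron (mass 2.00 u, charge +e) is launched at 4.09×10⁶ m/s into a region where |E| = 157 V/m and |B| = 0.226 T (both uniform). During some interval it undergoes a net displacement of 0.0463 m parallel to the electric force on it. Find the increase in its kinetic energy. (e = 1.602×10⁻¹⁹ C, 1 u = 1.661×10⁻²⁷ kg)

ΔKE ≈ 1.16×10⁻¹⁸ J

The magnetic force is always ⟂ v and does no work; only the electric force changes KE.
ΔKE = F_E · d = |q|E d = (1.602×10⁻¹⁹)(157)(0.0463) ≈ 1.16×10⁻¹⁸ J.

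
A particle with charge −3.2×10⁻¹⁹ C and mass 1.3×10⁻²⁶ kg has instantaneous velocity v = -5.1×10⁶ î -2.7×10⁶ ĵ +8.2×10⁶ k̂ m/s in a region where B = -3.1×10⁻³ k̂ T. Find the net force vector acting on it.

F ≈ (-2.68×10⁻¹⁵, 5.06×10⁻¹⁵, 0) N

v×B = (8370, -1.58×10⁴, 0) N/C.
F = q v×B = (−3.2×10⁻¹⁹ C)·(8370, -1.58×10⁴, 0) = (-2.68×10⁻¹⁵, 5.06×10⁻¹⁵, 0) N.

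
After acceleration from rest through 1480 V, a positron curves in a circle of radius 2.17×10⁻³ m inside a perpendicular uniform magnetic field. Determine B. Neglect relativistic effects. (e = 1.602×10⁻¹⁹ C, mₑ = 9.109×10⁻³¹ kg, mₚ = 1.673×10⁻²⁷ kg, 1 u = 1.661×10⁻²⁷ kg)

v = √(2|q|V/m) = √(2·1.602×10⁻¹⁹·1480/9.109×10⁻³¹) ≈ 2.282×10⁷ m/s.
B = mv/(|q|r) = (9.109×10⁻³¹)(2.282×10⁷)/((1.602×10⁻¹⁹)(2.17×10⁻³)) ≈ 0.0598 T.

B ≈ 0.0598 T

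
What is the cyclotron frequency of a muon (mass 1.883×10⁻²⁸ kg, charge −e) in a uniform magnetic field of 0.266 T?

f = |q|B/(2πm).
f = (1.602×10⁻¹⁹)(0.266)/(2π·1.883×10⁻²⁸) ≈ 3.60×10⁷ Hz.

f ≈ 3.60×10⁷ Hz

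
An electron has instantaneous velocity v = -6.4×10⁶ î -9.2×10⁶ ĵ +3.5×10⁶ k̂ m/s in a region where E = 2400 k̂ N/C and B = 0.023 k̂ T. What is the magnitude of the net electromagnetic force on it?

v×B = (-2.12×10⁵, 1.47×10⁵, 0) N/C.
E + v×B = (-2.12×10⁵, 1.47×10⁵, 2400) N/C.
F = q(E + v×B) = (−1.602×10⁻¹⁹ C)·(-2.12×10⁵, 1.47×10⁵, 2400) = (3.39×10⁻¹⁴, -2.36×10⁻¹⁴, -3.84×10⁻¹⁶) N.
|F| = 4.13×10⁻¹⁴ N.

|F| ≈ 4.13×10⁻¹⁴ N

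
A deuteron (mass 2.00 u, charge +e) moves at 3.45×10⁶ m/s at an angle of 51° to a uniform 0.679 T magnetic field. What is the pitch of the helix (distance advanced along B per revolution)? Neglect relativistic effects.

p ≈ 0.417 m

v∥ = v cosθ = 3.45×10⁶·cos51° ≈ 2.171×10⁶ m/s.
T = 2πm/(|q|B) = 2π(3.322×10⁻²⁷)/((1.602×10⁻¹⁹)(0.679)) ≈ 1.919×10⁻⁷ s.
pitch = v∥ T = (2.171×10⁶)(1.919×10⁻⁷) ≈ 0.417 m.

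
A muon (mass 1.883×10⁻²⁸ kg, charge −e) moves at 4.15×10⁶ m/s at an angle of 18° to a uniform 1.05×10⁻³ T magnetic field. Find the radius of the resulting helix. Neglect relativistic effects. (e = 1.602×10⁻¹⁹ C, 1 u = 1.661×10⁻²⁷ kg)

v⊥ = v sinθ = 4.15×10⁶·sin18° ≈ 1.282×10⁶ m/s.
r = m v⊥/(|q|B) = (1.883×10⁻²⁸)(1.282×10⁶)/((1.602×10⁻¹⁹)(1.05×10⁻³)) ≈ 1.44 m.

r ≈ 1.44 m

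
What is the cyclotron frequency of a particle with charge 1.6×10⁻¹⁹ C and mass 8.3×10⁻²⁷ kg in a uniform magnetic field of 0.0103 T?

f ≈ 3.16×10⁴ Hz

f = |q|B/(2πm).
f = (1.6×10⁻¹⁹)(0.0103)/(2π·8.3×10⁻²⁷) ≈ 3.16×10⁴ Hz.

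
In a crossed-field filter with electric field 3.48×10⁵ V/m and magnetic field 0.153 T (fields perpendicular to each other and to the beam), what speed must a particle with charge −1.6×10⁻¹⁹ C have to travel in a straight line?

v = 2.27×10⁶ m/s

Straight-line motion ⇒ electric and magnetic forces cancel, so E = vB.
v = E/B = 3.48×10⁵/0.153 = 2.27×10⁶ m/s.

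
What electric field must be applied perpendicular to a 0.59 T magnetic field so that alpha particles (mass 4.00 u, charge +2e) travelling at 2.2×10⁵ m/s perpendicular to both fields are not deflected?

E = 1.3×10⁵ V/m

For straight-line motion qE = qvB, so E = vB.
E = 2.2×10⁵ × 0.59 = 1.3×10⁵ V/m.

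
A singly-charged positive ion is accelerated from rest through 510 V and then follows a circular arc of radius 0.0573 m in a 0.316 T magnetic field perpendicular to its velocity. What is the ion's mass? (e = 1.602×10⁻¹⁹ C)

Combine |q|V = ½mv² and r = mv/(|q|B): eliminate v to get m = qB²r²/(2V).
m = (1.602×10⁻¹⁹)(0.316)²(0.0573)²/(2·510) ≈ 5.15×10⁻²⁶ kg.

m ≈ 5.15×10⁻²⁶ kg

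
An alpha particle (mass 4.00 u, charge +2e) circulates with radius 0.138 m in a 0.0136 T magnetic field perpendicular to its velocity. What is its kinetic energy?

v = |q|Br/m, then KE = ½mv² = (qBr)²/(2m).
v = (3.204×10⁻¹⁹)(0.0136)(0.138)/6.644×10⁻²⁷ ≈ 9.051×10⁴ m/s.
KE = ½(6.644×10⁻²⁷)(9.051×10⁴)² ≈ 2.72×10⁻¹⁷ J.

KE ≈ 2.72×10⁻¹⁷ J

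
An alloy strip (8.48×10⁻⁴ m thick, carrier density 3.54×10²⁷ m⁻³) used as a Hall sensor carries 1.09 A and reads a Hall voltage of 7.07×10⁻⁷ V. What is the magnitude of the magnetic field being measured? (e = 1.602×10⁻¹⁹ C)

From V_H = IB/(n e t), B = V_H n e t / I.
B = (7.07×10⁻⁷)(3.54×10²⁷)(1.602×10⁻¹⁹)(8.48×10⁻⁴)/1.09 ≈ 0.312 T.

B ≈ 0.312 T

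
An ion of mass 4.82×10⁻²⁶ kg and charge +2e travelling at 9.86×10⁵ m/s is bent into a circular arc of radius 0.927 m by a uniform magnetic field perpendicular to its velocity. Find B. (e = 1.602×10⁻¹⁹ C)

From |q|vB = mv²/r, B = mv/(|q|r).
B = (4.82×10⁻²⁶)(9.86×10⁵)/((3.204×10⁻¹⁹)(0.927)) ≈ 0.160 T.

B ≈ 0.160 T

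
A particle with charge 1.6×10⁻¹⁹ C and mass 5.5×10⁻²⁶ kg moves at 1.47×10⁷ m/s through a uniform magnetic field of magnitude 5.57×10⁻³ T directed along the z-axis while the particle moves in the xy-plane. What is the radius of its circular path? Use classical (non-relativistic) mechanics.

r ≈ 907 m

The magnetic force provides the centripetal force: |q|vB = mv²/r.
r = mv/(|q|B) = (5.5×10⁻²⁶)(1.47×10⁷)/((1.6×10⁻¹⁹)(5.57×10⁻³)) ≈ 907 m.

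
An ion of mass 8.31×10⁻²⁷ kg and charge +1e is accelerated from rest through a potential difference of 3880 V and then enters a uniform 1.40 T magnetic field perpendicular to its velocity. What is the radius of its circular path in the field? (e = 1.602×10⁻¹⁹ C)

r ≈ 0.0143 m

Acceleration: |q|V = ½mv² ⇒ v = √(2|q|V/m) = √(2·1.602×10⁻¹⁹·3880/8.31×10⁻²⁷) ≈ 3.868×10⁵ m/s.
In the field: r = mv/(|q|B) = (8.31×10⁻²⁷)(3.868×10⁵)/((1.602×10⁻¹⁹)(1.40)) ≈ 0.0143 m.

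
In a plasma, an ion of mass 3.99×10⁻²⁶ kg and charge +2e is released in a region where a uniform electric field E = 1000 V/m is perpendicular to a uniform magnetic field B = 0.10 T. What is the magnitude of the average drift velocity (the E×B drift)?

v_d ≈ 1.0×10⁴ m/s

The steady drift has the magnetic force balancing the electric force, so v_d = E/B.
v_d = 1000/0.10 = 1.0×10⁴ m/s.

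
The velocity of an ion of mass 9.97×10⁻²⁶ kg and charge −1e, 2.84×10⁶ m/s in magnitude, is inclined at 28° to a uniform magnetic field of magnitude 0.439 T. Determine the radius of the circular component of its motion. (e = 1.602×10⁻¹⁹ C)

v⊥ = v sinθ = 2.84×10⁶·sin28° ≈ 1.333×10⁶ m/s.
r = m v⊥/(|q|B) = (9.97×10⁻²⁶)(1.333×10⁶)/((1.602×10⁻¹⁹)(0.439)) ≈ 1.89 m.

r ≈ 1.89 m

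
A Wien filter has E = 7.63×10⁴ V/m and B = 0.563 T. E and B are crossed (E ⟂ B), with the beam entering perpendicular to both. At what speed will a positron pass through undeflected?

Zero net Lorentz force requires |qE| = |q v×B|, i.e. E = vB.
v = E/B = 7.63×10⁴/0.563 = 1.36×10⁵ m/s.
The result is independent of the particle's charge and mass.

v = 1.36×10⁵ m/s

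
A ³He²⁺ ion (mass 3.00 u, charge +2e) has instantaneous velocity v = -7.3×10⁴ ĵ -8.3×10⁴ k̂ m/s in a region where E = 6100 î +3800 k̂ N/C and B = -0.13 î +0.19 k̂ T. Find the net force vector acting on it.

v×B = (-1.39×10⁴, 1.08×10⁴, -9490) N/C.
E + v×B = (-7770, 1.08×10⁴, -5690) N/C.
F = q(E + v×B) = (3.204×10⁻¹⁹ C)·(-7770, 1.08×10⁴, -5690) = (-2.49×10⁻¹⁵, 3.46×10⁻¹⁵, -1.82×10⁻¹⁵) N.

F ≈ (-2.49×10⁻¹⁵, 3.46×10⁻¹⁵, -1.82×10⁻¹⁵) N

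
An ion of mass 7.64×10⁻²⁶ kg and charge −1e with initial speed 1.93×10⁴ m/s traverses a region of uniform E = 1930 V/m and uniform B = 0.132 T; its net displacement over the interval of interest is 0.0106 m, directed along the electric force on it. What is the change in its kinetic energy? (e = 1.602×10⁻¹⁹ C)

The magnetic force is always ⟂ v and does no work; only the electric force changes KE.
ΔKE = F_E · d = |q|E d = (1.602×10⁻¹⁹)(1930)(0.0106) ≈ 3.28×10⁻¹⁸ J.

ΔKE ≈ 3.28×10⁻¹⁸ J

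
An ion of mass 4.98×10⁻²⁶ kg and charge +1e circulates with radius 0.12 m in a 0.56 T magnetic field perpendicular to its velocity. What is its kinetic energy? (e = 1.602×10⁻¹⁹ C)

v = |q|Br/m, then KE = ½mv² = (qBr)²/(2m).
v = (1.602×10⁻¹⁹)(0.56)(0.12)/4.98×10⁻²⁶ ≈ 2.162×10⁵ m/s.
KE = ½(4.98×10⁻²⁶)(2.162×10⁵)² ≈ 1.2×10⁻¹⁵ J.

KE ≈ 1.2×10⁻¹⁵ J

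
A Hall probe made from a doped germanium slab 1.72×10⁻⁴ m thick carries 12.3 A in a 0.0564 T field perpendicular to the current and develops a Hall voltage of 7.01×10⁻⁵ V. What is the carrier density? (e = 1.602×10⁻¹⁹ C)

From V_H = IB/(n e t), n = IB/(V_H e t).
n = (12.3)(0.0564)/((7.01×10⁻⁵)(1.602×10⁻¹⁹)(1.72×10⁻⁴)) ≈ 3.59×10²⁶ m⁻³.

n ≈ 3.59×10²⁶ m⁻³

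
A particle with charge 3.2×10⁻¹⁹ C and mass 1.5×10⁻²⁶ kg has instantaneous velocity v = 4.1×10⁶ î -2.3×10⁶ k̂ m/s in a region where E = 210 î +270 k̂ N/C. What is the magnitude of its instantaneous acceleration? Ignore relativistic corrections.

|a| ≈ 7.30×10⁹ m/s²

Only an electric field acts, so F = qE = (3.2×10⁻¹⁹ C)·(210, 0, 270) = (6.72×10⁻¹⁷, 0, 8.64×10⁻¹⁷) N.
|a| = |F|/m = 1.095×10⁻¹⁶/1.5×10⁻²⁶ ≈ 7.30×10⁹ m/s².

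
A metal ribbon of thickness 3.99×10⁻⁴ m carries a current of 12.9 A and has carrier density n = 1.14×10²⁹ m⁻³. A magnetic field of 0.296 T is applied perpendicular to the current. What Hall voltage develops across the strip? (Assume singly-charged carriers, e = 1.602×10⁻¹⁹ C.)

V_H ≈ 5.24×10⁻⁷ V

V_H = IB/(n e t).
V_H = (12.9)(0.296)/((1.14×10²⁹)(1.602×10⁻¹⁹)(3.99×10⁻⁴)) ≈ 5.24×10⁻⁷ V.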